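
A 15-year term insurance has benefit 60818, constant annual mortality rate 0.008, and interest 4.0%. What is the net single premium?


NSP = benefit * sum_{k=0}^{n-1} k_p_x * q * v^(k+1)
With constant q=0.008, v=0.961538
Sum = 0.084627
NSP = 60818 * 0.084627
= 5146.8465


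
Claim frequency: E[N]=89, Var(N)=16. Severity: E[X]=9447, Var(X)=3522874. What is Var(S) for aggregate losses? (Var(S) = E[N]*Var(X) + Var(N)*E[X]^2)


Var(S) = E[N]*Var(X) + Var(N)*E[X]^2
= 89*3522874 + 16*9447^2
= 313535786 + 1427932944
= 1.7415e+09


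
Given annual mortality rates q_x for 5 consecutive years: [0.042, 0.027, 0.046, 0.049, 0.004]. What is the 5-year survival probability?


p_k = 1 - q_k for each year
Survival = product of (1 - q_k)
= 0.958 * 0.973 * 0.954 * 0.951 * 0.996
= 0.8423


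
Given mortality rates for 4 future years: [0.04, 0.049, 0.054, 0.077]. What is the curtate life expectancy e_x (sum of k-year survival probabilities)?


e_x = sum_{k=1}^{n} k_p_x
k_p_x values:
  1_p_x = 0.96
  2_p_x = 0.91296
  3_p_x = 0.86366
  4_p_x = 0.797158
e_x = 3.5338


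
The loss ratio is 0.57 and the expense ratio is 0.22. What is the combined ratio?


Combined ratio = loss ratio + expense ratio
= 0.57 + 0.22
= 0.79


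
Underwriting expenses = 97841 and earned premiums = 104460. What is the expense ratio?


Expense ratio = expenses / premiums
= 97841 / 104460
= 0.9366


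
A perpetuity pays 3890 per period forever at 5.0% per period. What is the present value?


PV = PMT / i
= 3890 / 0.05
= 77800.0


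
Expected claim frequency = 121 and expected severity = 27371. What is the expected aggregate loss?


E[S] = E[N] * E[X]
= 121 * 27371
= 3.3119e+06


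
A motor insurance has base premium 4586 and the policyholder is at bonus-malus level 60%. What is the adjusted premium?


adjusted = base * BM_level / 100
= 4586 * 60 / 100
= 4586 * 0.6
= 2751.6


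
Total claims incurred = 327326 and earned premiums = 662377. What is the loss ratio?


Loss ratio = claims / premiums
= 327326 / 662377
= 0.4942


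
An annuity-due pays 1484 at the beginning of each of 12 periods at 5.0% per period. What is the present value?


PV_due = PMT * (1-(1+i)^(-n))/i * (1+i)
PV_immediate = 13153.0654
PV_due = 13153.0654 * 1.05
= 13810.7187


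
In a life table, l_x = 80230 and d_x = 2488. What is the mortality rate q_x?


q_x = d_x / l_x
= 2488 / 80230
= 0.031


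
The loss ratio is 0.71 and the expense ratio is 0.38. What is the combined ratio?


Combined ratio = loss ratio + expense ratio
= 0.71 + 0.38
= 1.09


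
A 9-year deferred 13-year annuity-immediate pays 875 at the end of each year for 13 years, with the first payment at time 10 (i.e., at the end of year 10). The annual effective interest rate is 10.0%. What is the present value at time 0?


PV at time 9 of the 13-year annuity-immediate:
a_n = 875 * (1-(1+0.1)^(-13))/0.1 = 6215.4367
Discount back 9 years to time 0:
PV = 6215.4367 * (1+0.1)^(-9)
= 6215.4367 * 0.424098
= 2635.9519


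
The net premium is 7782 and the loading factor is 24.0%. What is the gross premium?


Gross = net * (1 + loading)
= 7782 * (1 + 0.24)
= 7782 * 1.24
= 9649.68


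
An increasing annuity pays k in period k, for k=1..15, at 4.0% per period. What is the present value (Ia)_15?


(Ia)_n = sum_{k=1}^{n} k * v^k, v = 1/(1+i)
v = 0.961538
Sum computed term by term:
(Ia)_15 = 80.8539


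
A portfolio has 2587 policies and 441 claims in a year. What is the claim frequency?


frequency = claims / policies
= 441 / 2587
= 0.1705


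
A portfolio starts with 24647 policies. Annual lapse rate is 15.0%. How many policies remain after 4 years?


remaining = initial * (1 - lapse)^years
= 24647 * (1 - 0.15)^4
= 24647 * 0.522006
= 12865.888


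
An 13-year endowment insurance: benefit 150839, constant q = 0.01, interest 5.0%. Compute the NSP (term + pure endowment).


Term component = 13440.556
Pure endowment = 13_p_x * v^13 * benefit = 0.877521 * 0.530321 * 150839 = 70195.664
NSP = 83636.22


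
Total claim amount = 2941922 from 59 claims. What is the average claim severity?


severity = total / number
= 2941922 / 59
= 49863.0847


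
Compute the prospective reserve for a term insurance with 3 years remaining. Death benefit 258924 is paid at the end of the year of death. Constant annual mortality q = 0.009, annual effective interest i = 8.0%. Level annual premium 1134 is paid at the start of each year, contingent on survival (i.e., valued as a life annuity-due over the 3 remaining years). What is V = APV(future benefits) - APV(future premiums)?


v = 1/(1+i) = 0.925926
APV(future benefits) per unit = sum_{k=0}^{2} k_p_x * q * v^(k+1) = 0.022996
APV(future benefits) = 258924 * 0.022996 = 5954.3215
Life annuity-due factor ä_{x:3} = sum_{k=0}^{2} k_p_x * v^k = 2.759569
APV(future premiums) = 1134 * 2.759569 = 3129.351
V = 5954.3215 - 3129.351
= 2824.9705


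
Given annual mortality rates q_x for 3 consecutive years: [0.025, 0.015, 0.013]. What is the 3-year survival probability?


p_k = 1 - q_k for each year
Survival = product of (1 - q_k)
= 0.975 * 0.985 * 0.987
= 0.9479


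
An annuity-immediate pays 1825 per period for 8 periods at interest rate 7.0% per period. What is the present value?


PV = PMT * (1 - (1+i)^(-n)) / i
= 1825 * (1 - (1+0.07)^(-8)) / 0.07
= 1825 * (1 - 0.582009) / 0.07
= 1825 * 5.971299
= 10897.6198


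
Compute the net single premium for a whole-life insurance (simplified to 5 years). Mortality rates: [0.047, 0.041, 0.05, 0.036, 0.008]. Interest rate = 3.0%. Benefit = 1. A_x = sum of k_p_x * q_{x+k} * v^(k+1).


v = 0.970874
Year 0: k_p_x=1.0, q=0.047, term=0.045631
Year 1: k_p_x=0.953, q=0.041, term=0.03683
Year 2: k_p_x=0.913927, q=0.05, term=0.041819
Year 3: k_p_x=0.868231, q=0.036, term=0.027771
Year 4: k_p_x=0.836974, q=0.008, term=0.005776
A_x = 0.1578


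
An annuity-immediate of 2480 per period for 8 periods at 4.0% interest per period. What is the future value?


FV = PMT * ((1+i)^n - 1) / i
= 2480 * ((1.04)^8 - 1) / 0.04
= 2480 * (1.368569 - 1) / 0.04
= 22851.2811


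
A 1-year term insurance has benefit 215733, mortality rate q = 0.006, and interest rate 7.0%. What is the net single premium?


NSP = benefit * q * v
v = 1/(1+i) = 0.934579
NSP = 215733 * 0.006 * 0.934579
= 1209.7178


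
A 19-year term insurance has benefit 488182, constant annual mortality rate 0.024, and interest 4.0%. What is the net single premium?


NSP = benefit * sum_{k=0}^{n-1} k_p_x * q * v^(k+1)
With constant q=0.024, v=0.961538
Sum = 0.262813
NSP = 488182 * 0.262813
= 128300.3462


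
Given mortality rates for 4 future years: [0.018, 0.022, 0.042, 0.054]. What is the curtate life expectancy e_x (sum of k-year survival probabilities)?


e_x = sum_{k=1}^{n} k_p_x
k_p_x values:
  1_p_x = 0.982
  2_p_x = 0.960396
  3_p_x = 0.920059
  4_p_x = 0.870376
e_x = 3.7328


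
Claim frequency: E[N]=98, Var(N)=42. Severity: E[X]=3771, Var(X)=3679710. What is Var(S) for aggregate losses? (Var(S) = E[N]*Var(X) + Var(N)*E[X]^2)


Var(S) = E[N]*Var(X) + Var(N)*E[X]^2
= 98*3679710 + 42*3771^2
= 360611580 + 597258522
= 9.5787e+08


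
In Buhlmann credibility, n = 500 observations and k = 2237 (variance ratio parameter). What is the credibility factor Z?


Z = n / (n + k)
= 500 / (500 + 2237)
= 500 / 2737
= 0.1827


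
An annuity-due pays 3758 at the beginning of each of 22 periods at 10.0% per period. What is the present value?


PV_due = PMT * (1-(1+i)^(-n))/i * (1+i)
PV_immediate = 32963.4483
PV_due = 32963.4483 * 1.1
= 36259.7931


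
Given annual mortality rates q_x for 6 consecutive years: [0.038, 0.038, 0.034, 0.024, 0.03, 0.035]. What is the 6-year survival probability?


p_k = 1 - q_k for each year
Survival = product of (1 - q_k)
= 0.962 * 0.962 * 0.966 * 0.976 * 0.97 * 0.965
= 0.8167


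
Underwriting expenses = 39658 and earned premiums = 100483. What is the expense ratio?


Expense ratio = expenses / premiums
= 39658 / 100483
= 0.3947


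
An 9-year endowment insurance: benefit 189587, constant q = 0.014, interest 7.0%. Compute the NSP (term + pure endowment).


Term component = 16458.8908
Pure endowment = 9_p_x * v^9 * benefit = 0.88083 * 0.543934 * 189587 = 90833.655
NSP = 107292.5458


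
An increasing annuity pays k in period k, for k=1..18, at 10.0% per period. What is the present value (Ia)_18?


(Ia)_n = sum_{k=1}^{n} k * v^k, v = 1/(1+i)
v = 0.909091
Sum computed term by term:
(Ia)_18 = 57.841


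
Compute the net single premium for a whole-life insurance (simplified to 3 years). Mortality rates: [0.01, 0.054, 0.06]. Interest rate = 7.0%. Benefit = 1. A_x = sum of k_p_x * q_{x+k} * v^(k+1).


v = 0.934579
Year 0: k_p_x=1.0, q=0.01, term=0.009346
Year 1: k_p_x=0.99, q=0.054, term=0.046694
Year 2: k_p_x=0.93654, q=0.06, term=0.04587
A_x = 0.1019


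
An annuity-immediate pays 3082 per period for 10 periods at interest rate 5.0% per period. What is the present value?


PV = PMT * (1 - (1+i)^(-n)) / i
= 3082 * (1 - (1+0.05)^(-10)) / 0.05
= 3082 * (1 - 0.613913) / 0.05
= 3082 * 7.721735
= 23798.3871


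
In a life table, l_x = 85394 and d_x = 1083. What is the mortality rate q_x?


q_x = d_x / l_x
= 1083 / 85394
= 0.0127


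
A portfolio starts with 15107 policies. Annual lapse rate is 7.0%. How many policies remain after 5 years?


remaining = initial * (1 - lapse)^years
= 15107 * (1 - 0.07)^5
= 15107 * 0.695688
= 10509.7642


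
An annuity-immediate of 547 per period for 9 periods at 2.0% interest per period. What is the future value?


FV = PMT * ((1+i)^n - 1) / i
= 547 * ((1.02)^9 - 1) / 0.02
= 547 * (1.195093 - 1) / 0.02
= 5335.7818


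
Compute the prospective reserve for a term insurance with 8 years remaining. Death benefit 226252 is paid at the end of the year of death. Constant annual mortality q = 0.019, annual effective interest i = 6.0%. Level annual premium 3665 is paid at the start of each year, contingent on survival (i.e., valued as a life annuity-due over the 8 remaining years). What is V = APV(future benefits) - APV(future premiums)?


v = 1/(1+i) = 0.943396
APV(future benefits) per unit = sum_{k=0}^{7} k_p_x * q * v^(k+1) = 0.111077
APV(future benefits) = 226252 * 0.111077 = 25131.4644
Life annuity-due factor ä_{x:8} = sum_{k=0}^{7} k_p_x * v^k = 6.196945
APV(future premiums) = 3665 * 6.196945 = 22711.803
V = 25131.4644 - 22711.803
= 2419.6614


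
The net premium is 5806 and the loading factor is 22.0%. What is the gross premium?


Gross = net * (1 + loading)
= 5806 * (1 + 0.22)
= 5806 * 1.22
= 7083.32


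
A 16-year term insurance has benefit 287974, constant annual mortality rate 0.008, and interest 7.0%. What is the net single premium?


NSP = benefit * sum_{k=0}^{n-1} k_p_x * q * v^(k+1)
With constant q=0.008, v=0.934579
Sum = 0.072012
NSP = 287974 * 0.072012
= 20737.5717


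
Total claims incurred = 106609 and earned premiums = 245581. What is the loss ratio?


Loss ratio = claims / premiums
= 106609 / 245581
= 0.4341


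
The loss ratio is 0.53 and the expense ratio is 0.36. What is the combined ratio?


Combined ratio = loss ratio + expense ratio
= 0.53 + 0.36
= 0.89


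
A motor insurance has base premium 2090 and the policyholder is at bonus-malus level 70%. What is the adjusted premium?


adjusted = base * BM_level / 100
= 2090 * 70 / 100
= 2090 * 0.7
= 1463.0


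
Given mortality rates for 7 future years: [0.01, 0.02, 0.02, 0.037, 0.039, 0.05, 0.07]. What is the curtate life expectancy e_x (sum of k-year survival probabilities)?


e_x = sum_{k=1}^{n} k_p_x
k_p_x values:
  1_p_x = 0.99
  2_p_x = 0.9702
  3_p_x = 0.950796
  4_p_x = 0.915617
  5_p_x = 0.879908
  6_p_x = 0.835912
  7_p_x = 0.777398
e_x = 6.3198


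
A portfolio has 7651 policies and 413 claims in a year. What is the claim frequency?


frequency = claims / policies
= 413 / 7651
= 0.054


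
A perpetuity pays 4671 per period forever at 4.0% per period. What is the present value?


PV = PMT / i
= 4671 / 0.04
= 116775.0


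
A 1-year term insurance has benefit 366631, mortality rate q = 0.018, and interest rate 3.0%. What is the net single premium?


NSP = benefit * q * v
v = 1/(1+i) = 0.970874
NSP = 366631 * 0.018 * 0.970874
= 6407.1437


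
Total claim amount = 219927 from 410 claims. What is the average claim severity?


severity = total / number
= 219927 / 410
= 536.4073


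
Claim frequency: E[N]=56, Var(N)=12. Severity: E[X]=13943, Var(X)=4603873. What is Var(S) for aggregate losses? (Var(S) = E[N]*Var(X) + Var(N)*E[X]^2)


Var(S) = E[N]*Var(X) + Var(N)*E[X]^2
= 56*4603873 + 12*13943^2
= 257816888 + 2332886988
= 2.5907e+09


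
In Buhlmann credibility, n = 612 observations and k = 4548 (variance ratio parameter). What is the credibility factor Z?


Z = n / (n + k)
= 612 / (612 + 4548)
= 612 / 5160
= 0.1186


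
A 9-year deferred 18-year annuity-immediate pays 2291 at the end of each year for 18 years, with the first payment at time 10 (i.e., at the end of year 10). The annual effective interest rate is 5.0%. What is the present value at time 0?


PV at time 9 of the 18-year annuity-immediate:
a_n = 2291 * (1-(1+0.05)^(-18))/0.05 = 26780.8436
Discount back 9 years to time 0:
PV = 26780.8436 * (1+0.05)^(-9)
= 26780.8436 * 0.644609
= 17263.1706


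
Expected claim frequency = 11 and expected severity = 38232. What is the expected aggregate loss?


E[S] = E[N] * E[X]
= 11 * 38232
= 420552


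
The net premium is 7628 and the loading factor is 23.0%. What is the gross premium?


Gross = net * (1 + loading)
= 7628 * (1 + 0.23)
= 7628 * 1.23
= 9382.44


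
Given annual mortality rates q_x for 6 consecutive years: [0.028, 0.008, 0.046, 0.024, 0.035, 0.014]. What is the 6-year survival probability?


p_k = 1 - q_k for each year
Survival = product of (1 - q_k)
= 0.972 * 0.992 * 0.954 * 0.976 * 0.965 * 0.986
= 0.8542


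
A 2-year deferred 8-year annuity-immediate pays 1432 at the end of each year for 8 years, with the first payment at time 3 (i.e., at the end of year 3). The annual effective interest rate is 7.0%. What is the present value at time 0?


PV at time 2 of the 8-year annuity-immediate:
a_n = 1432 * (1-(1+0.07)^(-8))/0.07 = 8550.8995
Discount back 2 years to time 0:
PV = 8550.8995 * (1+0.07)^(-2)
= 8550.8995 * 0.873439
= 7468.6868


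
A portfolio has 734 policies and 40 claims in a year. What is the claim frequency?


frequency = claims / policies
= 40 / 734
= 0.0545


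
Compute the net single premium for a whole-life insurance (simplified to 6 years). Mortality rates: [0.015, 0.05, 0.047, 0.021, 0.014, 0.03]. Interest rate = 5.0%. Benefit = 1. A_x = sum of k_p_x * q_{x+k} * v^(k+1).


v = 0.952381
Year 0: k_p_x=1.0, q=0.015, term=0.014286
Year 1: k_p_x=0.985, q=0.05, term=0.044671
Year 2: k_p_x=0.93575, q=0.047, term=0.037992
Year 3: k_p_x=0.89177, q=0.021, term=0.015407
Year 4: k_p_x=0.873043, q=0.014, term=0.009577
Year 5: k_p_x=0.86082, q=0.03, term=0.019271
A_x = 0.1412


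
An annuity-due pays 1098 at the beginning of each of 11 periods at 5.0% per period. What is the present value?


PV_due = PMT * (1-(1+i)^(-n))/i * (1+i)
PV_immediate = 9120.4428
PV_due = 9120.4428 * 1.05
= 9576.465


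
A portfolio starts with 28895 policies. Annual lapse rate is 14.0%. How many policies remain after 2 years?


remaining = initial * (1 - lapse)^years
= 28895 * (1 - 0.14)^2
= 28895 * 0.7396
= 21370.742


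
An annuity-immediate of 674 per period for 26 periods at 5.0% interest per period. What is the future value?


FV = PMT * ((1+i)^n - 1) / i
= 674 * ((1.05)^26 - 1) / 0.05
= 674 * (3.555673 - 1) / 0.05
= 34450.4678


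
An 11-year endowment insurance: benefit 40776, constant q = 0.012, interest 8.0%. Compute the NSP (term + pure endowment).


Term component = 3321.2176
Pure endowment = 11_p_x * v^11 * benefit = 0.875642 * 0.428883 * 40776 = 15313.3321
NSP = 18634.5496


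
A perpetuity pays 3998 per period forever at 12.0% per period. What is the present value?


PV = PMT / i
= 3998 / 0.12
= 33316.6667


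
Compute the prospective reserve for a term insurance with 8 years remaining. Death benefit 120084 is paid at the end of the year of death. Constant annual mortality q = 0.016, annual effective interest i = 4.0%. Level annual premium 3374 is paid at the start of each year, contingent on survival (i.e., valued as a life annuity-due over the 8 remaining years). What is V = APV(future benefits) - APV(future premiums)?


v = 1/(1+i) = 0.961538
APV(future benefits) per unit = sum_{k=0}^{7} k_p_x * q * v^(k+1) = 0.102219
APV(future benefits) = 120084 * 0.102219 = 12274.8097
Life annuity-due factor ä_{x:8} = sum_{k=0}^{7} k_p_x * v^k = 6.644204
APV(future premiums) = 3374 * 6.644204 = 22417.5453
V = 12274.8097 - 22417.5453
= -10142.7356


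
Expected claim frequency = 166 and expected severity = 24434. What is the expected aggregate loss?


E[S] = E[N] * E[X]
= 166 * 24434
= 4.0560e+06


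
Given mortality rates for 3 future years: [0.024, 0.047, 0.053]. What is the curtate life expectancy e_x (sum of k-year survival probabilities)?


e_x = sum_{k=1}^{n} k_p_x
k_p_x values:
  1_p_x = 0.976
  2_p_x = 0.930128
  3_p_x = 0.880831
e_x = 2.787


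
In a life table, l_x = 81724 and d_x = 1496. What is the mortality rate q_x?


q_x = d_x / l_x
= 1496 / 81724
= 0.0183


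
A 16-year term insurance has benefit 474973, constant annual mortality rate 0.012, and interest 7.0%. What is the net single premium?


NSP = benefit * sum_{k=0}^{n-1} k_p_x * q * v^(k+1)
With constant q=0.012, v=0.934579
Sum = 0.105478
NSP = 474973 * 0.105478
= 50099.0729


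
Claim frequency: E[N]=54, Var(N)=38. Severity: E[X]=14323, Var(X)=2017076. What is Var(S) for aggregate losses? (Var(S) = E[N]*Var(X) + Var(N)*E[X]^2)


Var(S) = E[N]*Var(X) + Var(N)*E[X]^2
= 54*2017076 + 38*14323^2
= 108922104 + 7795636502
= 7.9046e+09


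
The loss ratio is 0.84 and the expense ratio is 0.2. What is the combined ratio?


Combined ratio = loss ratio + expense ratio
= 0.84 + 0.2
= 1.04


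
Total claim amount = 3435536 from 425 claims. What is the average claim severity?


severity = total / number
= 3435536 / 425
= 8083.6141


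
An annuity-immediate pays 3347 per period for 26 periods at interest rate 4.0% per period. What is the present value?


PV = PMT * (1 - (1+i)^(-n)) / i
= 3347 * (1 - (1+0.04)^(-26)) / 0.04
= 3347 * (1 - 0.360689) / 0.04
= 3347 * 15.982769
= 53494.3284


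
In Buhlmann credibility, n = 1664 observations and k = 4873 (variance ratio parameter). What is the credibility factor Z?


Z = n / (n + k)
= 1664 / (1664 + 4873)
= 1664 / 6537
= 0.2546


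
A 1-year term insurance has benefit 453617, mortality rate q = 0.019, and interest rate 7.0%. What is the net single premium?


NSP = benefit * q * v
v = 1/(1+i) = 0.934579
NSP = 453617 * 0.019 * 0.934579
= 8054.8813


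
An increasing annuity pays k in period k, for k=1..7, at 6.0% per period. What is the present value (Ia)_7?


(Ia)_n = sum_{k=1}^{n} k * v^k, v = 1/(1+i)
v = 0.943396
Sum computed term by term:
(Ia)_7 = 21.0321


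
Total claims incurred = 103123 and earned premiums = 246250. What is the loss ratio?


Loss ratio = claims / premiums
= 103123 / 246250
= 0.4188


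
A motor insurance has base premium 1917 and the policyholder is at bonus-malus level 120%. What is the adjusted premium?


adjusted = base * BM_level / 100
= 1917 * 120 / 100
= 1917 * 1.2
= 2300.4


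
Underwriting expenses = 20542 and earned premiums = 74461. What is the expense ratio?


Expense ratio = expenses / premiums
= 20542 / 74461
= 0.2759


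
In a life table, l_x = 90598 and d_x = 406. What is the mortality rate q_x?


q_x = d_x / l_x
= 406 / 90598
= 0.0045


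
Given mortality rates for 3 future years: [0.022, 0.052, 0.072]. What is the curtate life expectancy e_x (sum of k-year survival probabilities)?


e_x = sum_{k=1}^{n} k_p_x
k_p_x values:
  1_p_x = 0.978
  2_p_x = 0.927144
  3_p_x = 0.86039
e_x = 2.7655


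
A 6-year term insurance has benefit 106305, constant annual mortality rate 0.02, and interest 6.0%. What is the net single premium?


NSP = benefit * sum_{k=0}^{n-1} k_p_x * q * v^(k+1)
With constant q=0.02, v=0.943396
Sum = 0.093879
NSP = 106305 * 0.093879
= 9979.8091


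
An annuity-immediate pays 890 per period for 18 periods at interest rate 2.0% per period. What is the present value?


PV = PMT * (1 - (1+i)^(-n)) / i
= 890 * (1 - (1+0.02)^(-18)) / 0.02
= 890 * (1 - 0.700159) / 0.02
= 890 * 14.992031
= 13342.9078


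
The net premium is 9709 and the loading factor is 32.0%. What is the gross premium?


Gross = net * (1 + loading)
= 9709 * (1 + 0.32)
= 9709 * 1.32
= 12815.88


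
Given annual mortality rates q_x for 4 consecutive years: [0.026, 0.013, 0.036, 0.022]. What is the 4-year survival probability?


p_k = 1 - q_k for each year
Survival = product of (1 - q_k)
= 0.974 * 0.987 * 0.964 * 0.978
= 0.9063


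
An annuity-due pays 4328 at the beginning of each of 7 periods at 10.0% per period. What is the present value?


PV_due = PMT * (1-(1+i)^(-n))/i * (1+i)
PV_immediate = 21070.5166
PV_due = 21070.5166 * 1.1
= 23177.5683


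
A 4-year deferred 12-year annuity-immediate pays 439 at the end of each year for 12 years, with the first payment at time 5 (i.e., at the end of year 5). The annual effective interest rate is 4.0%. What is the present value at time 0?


PV at time 4 of the 12-year annuity-immediate:
a_n = 439 * (1-(1+0.04)^(-12))/0.04 = 4120.0474
Discount back 4 years to time 0:
PV = 4120.0474 * (1+0.04)^(-4)
= 4120.0474 * 0.854804
= 3521.8338


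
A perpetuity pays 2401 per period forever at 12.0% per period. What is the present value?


PV = PMT / i
= 2401 / 0.12
= 20008.3333


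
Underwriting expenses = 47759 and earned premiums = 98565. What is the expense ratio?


Expense ratio = expenses / premiums
= 47759 / 98565
= 0.4845


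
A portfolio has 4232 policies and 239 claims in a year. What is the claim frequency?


frequency = claims / policies
= 239 / 4232
= 0.0565


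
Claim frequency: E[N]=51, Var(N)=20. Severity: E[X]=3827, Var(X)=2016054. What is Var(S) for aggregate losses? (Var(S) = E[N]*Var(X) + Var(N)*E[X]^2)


Var(S) = E[N]*Var(X) + Var(N)*E[X]^2
= 51*2016054 + 20*3827^2
= 102818754 + 292918580
= 3.9574e+08


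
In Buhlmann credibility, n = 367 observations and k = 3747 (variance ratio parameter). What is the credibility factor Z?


Z = n / (n + k)
= 367 / (367 + 3747)
= 367 / 4114
= 0.0892


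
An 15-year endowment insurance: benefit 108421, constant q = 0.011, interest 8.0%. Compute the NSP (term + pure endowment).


Term component = 9605.9585
Pure endowment = 15_p_x * v^15 * benefit = 0.847119 * 0.315242 * 108421 = 28953.5253
NSP = 38559.4838


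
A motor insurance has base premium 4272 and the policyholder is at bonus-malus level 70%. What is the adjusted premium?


adjusted = base * BM_level / 100
= 4272 * 70 / 100
= 4272 * 0.7
= 2990.4


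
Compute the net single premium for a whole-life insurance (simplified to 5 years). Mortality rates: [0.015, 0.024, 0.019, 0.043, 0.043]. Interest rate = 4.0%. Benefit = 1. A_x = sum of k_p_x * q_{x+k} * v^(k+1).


v = 0.961538
Year 0: k_p_x=1.0, q=0.015, term=0.014423
Year 1: k_p_x=0.985, q=0.024, term=0.021857
Year 2: k_p_x=0.96136, q=0.019, term=0.016238
Year 3: k_p_x=0.943094, q=0.043, term=0.034665
Year 4: k_p_x=0.902541, q=0.043, term=0.031898
A_x = 0.1191


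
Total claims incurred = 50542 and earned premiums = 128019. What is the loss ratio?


Loss ratio = claims / premiums
= 50542 / 128019
= 0.3948


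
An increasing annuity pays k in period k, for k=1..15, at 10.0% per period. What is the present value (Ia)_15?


(Ia)_n = sum_{k=1}^{n} k * v^k, v = 1/(1+i)
v = 0.909091
Sum computed term by term:
(Ia)_15 = 47.7581


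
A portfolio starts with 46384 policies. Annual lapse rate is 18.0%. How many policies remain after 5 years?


remaining = initial * (1 - lapse)^years
= 46384 * (1 - 0.18)^5
= 46384 * 0.37074
= 17196.3969


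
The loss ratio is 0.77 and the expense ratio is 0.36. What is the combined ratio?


Combined ratio = loss ratio + expense ratio
= 0.77 + 0.36
= 1.13


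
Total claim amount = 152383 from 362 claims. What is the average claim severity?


severity = total / number
= 152383 / 362
= 420.9475


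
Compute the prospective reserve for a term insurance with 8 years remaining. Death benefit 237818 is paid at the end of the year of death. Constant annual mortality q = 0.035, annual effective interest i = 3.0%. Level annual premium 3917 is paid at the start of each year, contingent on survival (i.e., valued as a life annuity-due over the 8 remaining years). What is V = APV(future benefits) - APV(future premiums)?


v = 1/(1+i) = 0.970874
APV(future benefits) per unit = sum_{k=0}^{7} k_p_x * q * v^(k+1) = 0.218811
APV(future benefits) = 237818 * 0.218811 = 52037.202
Life annuity-due factor ä_{x:8} = sum_{k=0}^{7} k_p_x * v^k = 6.439296
APV(future premiums) = 3917 * 6.439296 = 25222.7228
V = 52037.202 - 25222.7228
= 26814.4793


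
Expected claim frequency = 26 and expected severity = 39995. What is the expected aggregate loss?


E[S] = E[N] * E[X]
= 26 * 39995
= 1.0399e+06


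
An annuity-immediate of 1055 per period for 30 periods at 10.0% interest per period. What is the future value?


FV = PMT * ((1+i)^n - 1) / i
= 1055 * ((1.1)^30 - 1) / 0.1
= 1055 * (17.449402 - 1) / 0.1
= 173541.1939


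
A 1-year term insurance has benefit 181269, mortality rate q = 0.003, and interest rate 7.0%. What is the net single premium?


NSP = benefit * q * v
v = 1/(1+i) = 0.934579
NSP = 181269 * 0.003 * 0.934579
= 508.2308


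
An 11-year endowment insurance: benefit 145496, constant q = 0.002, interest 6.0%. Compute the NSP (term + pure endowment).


Term component = 2274.8375
Pure endowment = 11_p_x * v^11 * benefit = 0.978219 * 0.526788 * 145496 = 74976.0385
NSP = 77250.876


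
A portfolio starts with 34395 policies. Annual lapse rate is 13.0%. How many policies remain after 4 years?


remaining = initial * (1 - lapse)^years
= 34395 * (1 - 0.13)^4
= 34395 * 0.572898
= 19704.8133


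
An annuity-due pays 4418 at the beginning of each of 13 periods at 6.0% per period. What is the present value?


PV_due = PMT * (1-(1+i)^(-n))/i * (1+i)
PV_immediate = 39111.1533
PV_due = 39111.1533 * 1.06
= 41457.8225


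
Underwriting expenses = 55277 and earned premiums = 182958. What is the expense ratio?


Expense ratio = expenses / premiums
= 55277 / 182958
= 0.3021


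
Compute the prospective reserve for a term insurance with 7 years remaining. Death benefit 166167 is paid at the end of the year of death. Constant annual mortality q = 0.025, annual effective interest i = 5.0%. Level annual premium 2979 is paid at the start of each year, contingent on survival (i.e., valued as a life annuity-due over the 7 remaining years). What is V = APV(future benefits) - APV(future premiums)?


v = 1/(1+i) = 0.952381
APV(future benefits) per unit = sum_{k=0}^{6} k_p_x * q * v^(k+1) = 0.134913
APV(future benefits) = 166167 * 0.134913 = 22418.1047
Life annuity-due factor ä_{x:7} = sum_{k=0}^{6} k_p_x * v^k = 5.66635
APV(future premiums) = 2979 * 5.66635 = 16880.0569
V = 22418.1047 - 16880.0569
= 5538.0477


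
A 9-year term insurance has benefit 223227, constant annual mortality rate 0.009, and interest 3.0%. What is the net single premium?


NSP = benefit * sum_{k=0}^{n-1} k_p_x * q * v^(k+1)
With constant q=0.009, v=0.970874
Sum = 0.067725
NSP = 223227 * 0.067725
= 15118.0206


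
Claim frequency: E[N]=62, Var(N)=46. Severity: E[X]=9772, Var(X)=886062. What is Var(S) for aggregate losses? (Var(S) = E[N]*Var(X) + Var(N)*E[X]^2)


Var(S) = E[N]*Var(X) + Var(N)*E[X]^2
= 62*886062 + 46*9772^2
= 54935844 + 4392631264
= 4.4476e+09


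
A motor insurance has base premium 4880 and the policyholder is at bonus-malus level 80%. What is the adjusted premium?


adjusted = base * BM_level / 100
= 4880 * 80 / 100
= 4880 * 0.8
= 3904.0


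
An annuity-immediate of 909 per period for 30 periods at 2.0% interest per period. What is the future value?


FV = PMT * ((1+i)^n - 1) / i
= 909 * ((1.02)^30 - 1) / 0.02
= 909 * (1.811362 - 1) / 0.02
= 36876.384


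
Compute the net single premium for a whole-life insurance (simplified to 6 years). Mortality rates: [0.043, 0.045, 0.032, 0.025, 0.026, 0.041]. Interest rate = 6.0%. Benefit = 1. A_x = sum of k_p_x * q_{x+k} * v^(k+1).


v = 0.943396
Year 0: k_p_x=1.0, q=0.043, term=0.040566
Year 1: k_p_x=0.957, q=0.045, term=0.038328
Year 2: k_p_x=0.913935, q=0.032, term=0.024555
Year 3: k_p_x=0.884689, q=0.025, term=0.017519
Year 4: k_p_x=0.862572, q=0.026, term=0.016759
Year 5: k_p_x=0.840145, q=0.041, term=0.024283
A_x = 0.162


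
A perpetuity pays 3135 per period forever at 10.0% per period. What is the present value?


PV = PMT / i
= 3135 / 0.1
= 31350.0


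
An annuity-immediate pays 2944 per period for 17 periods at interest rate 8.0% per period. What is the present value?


PV = PMT * (1 - (1+i)^(-n)) / i
= 2944 * (1 - (1+0.08)^(-17)) / 0.08
= 2944 * (1 - 0.270269) / 0.08
= 2944 * 9.121638
= 26854.1026


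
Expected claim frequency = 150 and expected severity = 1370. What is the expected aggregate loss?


E[S] = E[N] * E[X]
= 150 * 1370
= 205500


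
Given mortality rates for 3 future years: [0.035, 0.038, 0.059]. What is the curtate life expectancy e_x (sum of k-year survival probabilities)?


e_x = sum_{k=1}^{n} k_p_x
k_p_x values:
  1_p_x = 0.965
  2_p_x = 0.92833
  3_p_x = 0.873559
e_x = 2.7669


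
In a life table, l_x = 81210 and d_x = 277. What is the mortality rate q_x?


q_x = d_x / l_x
= 277 / 81210
= 0.0034


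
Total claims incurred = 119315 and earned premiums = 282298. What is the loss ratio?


Loss ratio = claims / premiums
= 119315 / 282298
= 0.4227


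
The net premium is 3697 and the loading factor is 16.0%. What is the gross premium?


Gross = net * (1 + loading)
= 3697 * (1 + 0.16)
= 3697 * 1.16
= 4288.52


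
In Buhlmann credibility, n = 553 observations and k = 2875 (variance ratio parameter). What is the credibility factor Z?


Z = n / (n + k)
= 553 / (553 + 2875)
= 553 / 3428
= 0.1613


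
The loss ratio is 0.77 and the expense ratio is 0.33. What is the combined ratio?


Combined ratio = loss ratio + expense ratio
= 0.77 + 0.33
= 1.1


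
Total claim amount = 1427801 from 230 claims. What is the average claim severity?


severity = total / number
= 1427801 / 230
= 6207.8304


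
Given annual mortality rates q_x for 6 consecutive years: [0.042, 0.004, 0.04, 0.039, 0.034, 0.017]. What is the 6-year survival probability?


p_k = 1 - q_k for each year
Survival = product of (1 - q_k)
= 0.958 * 0.996 * 0.96 * 0.961 * 0.966 * 0.983
= 0.8359


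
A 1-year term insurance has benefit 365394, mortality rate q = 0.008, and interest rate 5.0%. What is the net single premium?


NSP = benefit * q * v
v = 1/(1+i) = 0.952381
NSP = 365394 * 0.008 * 0.952381
= 2783.9543


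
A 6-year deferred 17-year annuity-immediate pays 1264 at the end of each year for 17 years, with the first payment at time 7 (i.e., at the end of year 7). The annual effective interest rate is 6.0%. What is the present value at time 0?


PV at time 6 of the 17-year annuity-immediate:
a_n = 1264 * (1-(1+0.06)^(-17))/0.06 = 13243.2562
Discount back 6 years to time 0:
PV = 13243.2562 * (1+0.06)^(-6)
= 13243.2562 * 0.704961
= 9335.9731


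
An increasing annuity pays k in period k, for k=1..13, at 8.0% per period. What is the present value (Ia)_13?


(Ia)_n = sum_{k=1}^{n} k * v^k, v = 1/(1+i)
v = 0.925926
Sum computed term by term:
(Ia)_13 = 46.9501


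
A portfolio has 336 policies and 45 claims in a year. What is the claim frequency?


frequency = claims / policies
= 45 / 336
= 0.1339


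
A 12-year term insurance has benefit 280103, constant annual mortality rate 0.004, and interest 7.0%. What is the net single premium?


NSP = benefit * sum_{k=0}^{n-1} k_p_x * q * v^(k+1)
With constant q=0.004, v=0.934579
Sum = 0.03118
NSP = 280103 * 0.03118
= 8733.7317


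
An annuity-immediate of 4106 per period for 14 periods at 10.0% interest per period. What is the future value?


FV = PMT * ((1+i)^n - 1) / i
= 4106 * ((1.1)^14 - 1) / 0.1
= 4106 * (3.797498 - 1) / 0.1
= 114865.2817


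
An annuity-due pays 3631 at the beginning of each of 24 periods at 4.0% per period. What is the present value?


PV_due = PMT * (1-(1+i)^(-n))/i * (1+i)
PV_immediate = 55361.7232
PV_due = 55361.7232 * 1.04
= 57576.1921


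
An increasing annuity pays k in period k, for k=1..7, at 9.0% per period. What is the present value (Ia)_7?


(Ia)_n = sum_{k=1}^{n} k * v^k, v = 1/(1+i)
v = 0.917431
Sum computed term by term:
(Ia)_7 = 18.4075


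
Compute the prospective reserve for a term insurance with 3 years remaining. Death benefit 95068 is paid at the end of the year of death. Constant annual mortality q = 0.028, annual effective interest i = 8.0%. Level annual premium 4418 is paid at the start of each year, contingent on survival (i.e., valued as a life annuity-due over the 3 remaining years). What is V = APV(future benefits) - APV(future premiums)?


v = 1/(1+i) = 0.925926
APV(future benefits) per unit = sum_{k=0}^{2} k_p_x * q * v^(k+1) = 0.070259
APV(future benefits) = 95068 * 0.070259 = 6679.4073
Life annuity-due factor ä_{x:3} = sum_{k=0}^{2} k_p_x * v^k = 2.71
APV(future premiums) = 4418 * 2.71 = 11972.78
V = 6679.4073 - 11972.78
= -5293.3727


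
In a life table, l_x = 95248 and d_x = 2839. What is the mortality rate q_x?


q_x = d_x / l_x
= 2839 / 95248
= 0.0298


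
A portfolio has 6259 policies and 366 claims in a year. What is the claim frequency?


frequency = claims / policies
= 366 / 6259
= 0.0585


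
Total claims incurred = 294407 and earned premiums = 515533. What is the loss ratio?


Loss ratio = claims / premiums
= 294407 / 515533
= 0.5711


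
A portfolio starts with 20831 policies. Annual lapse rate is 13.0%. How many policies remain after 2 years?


remaining = initial * (1 - lapse)^years
= 20831 * (1 - 0.13)^2
= 20831 * 0.7569
= 15766.9839


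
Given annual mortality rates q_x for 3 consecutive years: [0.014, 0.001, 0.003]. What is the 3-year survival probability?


p_k = 1 - q_k for each year
Survival = product of (1 - q_k)
= 0.986 * 0.999 * 0.997
= 0.9821


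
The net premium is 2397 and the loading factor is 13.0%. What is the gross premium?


Gross = net * (1 + loading)
= 2397 * (1 + 0.13)
= 2397 * 1.13
= 2708.61


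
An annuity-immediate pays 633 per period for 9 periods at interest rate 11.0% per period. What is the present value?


PV = PMT * (1 - (1+i)^(-n)) / i
= 633 * (1 - (1+0.11)^(-9)) / 0.11
= 633 * (1 - 0.390925) / 0.11
= 633 * 5.537048
= 3504.9511


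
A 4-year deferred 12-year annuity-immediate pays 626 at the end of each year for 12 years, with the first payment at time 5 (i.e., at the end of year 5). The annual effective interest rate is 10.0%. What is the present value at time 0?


PV at time 4 of the 12-year annuity-immediate:
a_n = 626 * (1-(1+0.1)^(-12))/0.1 = 4265.3711
Discount back 4 years to time 0:
PV = 4265.3711 * (1+0.1)^(-4)
= 4265.3711 * 0.683013
= 2913.3058


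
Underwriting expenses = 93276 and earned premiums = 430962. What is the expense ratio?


Expense ratio = expenses / premiums
= 93276 / 430962
= 0.2164


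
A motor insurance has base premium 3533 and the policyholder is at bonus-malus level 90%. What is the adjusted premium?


adjusted = base * BM_level / 100
= 3533 * 90 / 100
= 3533 * 0.9
= 3179.7


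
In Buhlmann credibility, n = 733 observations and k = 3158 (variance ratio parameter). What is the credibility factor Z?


Z = n / (n + k)
= 733 / (733 + 3158)
= 733 / 3891
= 0.1884


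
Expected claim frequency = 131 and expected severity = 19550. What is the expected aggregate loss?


E[S] = E[N] * E[X]
= 131 * 19550
= 2.5610e+06


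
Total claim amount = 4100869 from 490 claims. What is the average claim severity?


severity = total / number
= 4100869 / 490
= 8369.1204


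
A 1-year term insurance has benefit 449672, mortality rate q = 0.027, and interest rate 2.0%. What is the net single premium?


NSP = benefit * q * v
v = 1/(1+i) = 0.980392
NSP = 449672 * 0.027 * 0.980392
= 11903.0824


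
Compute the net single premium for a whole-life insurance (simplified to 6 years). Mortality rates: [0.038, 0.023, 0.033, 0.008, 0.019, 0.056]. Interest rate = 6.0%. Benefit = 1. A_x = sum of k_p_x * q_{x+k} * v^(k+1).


v = 0.943396
Year 0: k_p_x=1.0, q=0.038, term=0.035849
Year 1: k_p_x=0.962, q=0.023, term=0.019692
Year 2: k_p_x=0.939874, q=0.033, term=0.026041
Year 3: k_p_x=0.908858, q=0.008, term=0.005759
Year 4: k_p_x=0.901587, q=0.019, term=0.012801
Year 5: k_p_x=0.884457, q=0.056, term=0.034916
A_x = 0.1351


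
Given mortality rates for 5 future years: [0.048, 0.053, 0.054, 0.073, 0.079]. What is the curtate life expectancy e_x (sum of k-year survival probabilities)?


e_x = sum_{k=1}^{n} k_p_x
k_p_x values:
  1_p_x = 0.952
  2_p_x = 0.901544
  3_p_x = 0.852861
  4_p_x = 0.790602
  5_p_x = 0.728144
e_x = 4.2252


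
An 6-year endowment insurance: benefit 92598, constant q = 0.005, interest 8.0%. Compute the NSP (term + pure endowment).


Term component = 2116.1406
Pure endowment = 6_p_x * v^6 * benefit = 0.970373 * 0.63017 * 92598 = 56623.6105
NSP = 58739.7511


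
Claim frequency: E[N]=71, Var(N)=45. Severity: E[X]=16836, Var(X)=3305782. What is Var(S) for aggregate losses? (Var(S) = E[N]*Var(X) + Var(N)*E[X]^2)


Var(S) = E[N]*Var(X) + Var(N)*E[X]^2
= 71*3305782 + 45*16836^2
= 234710522 + 12755290320
= 1.2990e+10


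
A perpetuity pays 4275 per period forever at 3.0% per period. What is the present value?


PV = PMT / i
= 4275 / 0.03
= 142500.0


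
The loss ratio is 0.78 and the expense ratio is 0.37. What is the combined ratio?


Combined ratio = loss ratio + expense ratio
= 0.78 + 0.37
= 1.15


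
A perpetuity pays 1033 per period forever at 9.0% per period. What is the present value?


PV = PMT / i
= 1033 / 0.09
= 11477.7778


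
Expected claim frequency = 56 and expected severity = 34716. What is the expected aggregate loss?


E[S] = E[N] * E[X]
= 56 * 34716
= 1.9441e+06


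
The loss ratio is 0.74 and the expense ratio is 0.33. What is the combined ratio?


Combined ratio = loss ratio + expense ratio
= 0.74 + 0.33
= 1.07


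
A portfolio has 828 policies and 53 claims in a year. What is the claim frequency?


frequency = claims / policies
= 53 / 828
= 0.064


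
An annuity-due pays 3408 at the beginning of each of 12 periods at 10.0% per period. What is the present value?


PV_due = PMT * (1-(1+i)^(-n))/i * (1+i)
PV_immediate = 23221.0617
PV_due = 23221.0617 * 1.1
= 25543.1679


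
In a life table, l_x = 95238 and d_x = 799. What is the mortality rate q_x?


q_x = d_x / l_x
= 799 / 95238
= 0.0084


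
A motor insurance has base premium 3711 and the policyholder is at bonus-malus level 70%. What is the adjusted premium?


adjusted = base * BM_level / 100
= 3711 * 70 / 100
= 3711 * 0.7
= 2597.7


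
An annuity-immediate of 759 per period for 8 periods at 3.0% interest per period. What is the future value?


FV = PMT * ((1+i)^n - 1) / i
= 759 * ((1.03)^8 - 1) / 0.03
= 759 * (1.26677 - 1) / 0.03
= 6749.2831


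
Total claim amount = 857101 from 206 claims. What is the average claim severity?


severity = total / number
= 857101 / 206
= 4160.6845
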